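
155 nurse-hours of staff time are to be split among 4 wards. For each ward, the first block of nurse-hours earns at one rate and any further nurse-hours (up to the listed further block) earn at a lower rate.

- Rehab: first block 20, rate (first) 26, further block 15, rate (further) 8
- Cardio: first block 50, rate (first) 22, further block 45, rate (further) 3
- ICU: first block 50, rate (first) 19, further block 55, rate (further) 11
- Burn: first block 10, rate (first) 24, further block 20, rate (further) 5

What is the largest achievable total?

3085

Order all 8 blocks by rate: Rehab/T1 26 > Burn/T1 24 > Cardio/T1 22 > ICU/T1 19 > ICU/T2 11 > Rehab/T2 8 > Burn/T2 5 > Cardio/T2 3.
Rehab/T1 (26): +20 — 135 left.
Burn/T1 (24): +10 — 125 left.
Cardio T1 at 22: fill all 50 — 75 left.
ICU/T1 (19): +50 — 25 left.
ICU T2 at 11: only 25 left, fill 25.
Total = 26×20 + 24×10 + 22×50 + 19×50 + 11×25 = 3085.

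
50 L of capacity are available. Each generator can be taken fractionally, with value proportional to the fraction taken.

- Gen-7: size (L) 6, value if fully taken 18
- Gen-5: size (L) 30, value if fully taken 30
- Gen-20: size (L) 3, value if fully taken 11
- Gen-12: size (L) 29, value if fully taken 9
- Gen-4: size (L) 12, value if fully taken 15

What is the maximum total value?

73

Best value per unit of size first: Gen-20 11/3≈3.67, Gen-7 18/6≈3, Gen-4 15/12≈1.25, Gen-5 30/30≈1, Gen-12 9/29≈0.31.
Gen-20: take in full, 3 L for value 11 ; 47 left.
Gen-7: take in full, 6 L for value 18 ; 41 left.
Gen-4: take in full, 12 L for value 15 ; 29 left.
Only 29 L remain; take 29/30 of Gen-5 for value 30×29/30 = 29.
Total value = 73.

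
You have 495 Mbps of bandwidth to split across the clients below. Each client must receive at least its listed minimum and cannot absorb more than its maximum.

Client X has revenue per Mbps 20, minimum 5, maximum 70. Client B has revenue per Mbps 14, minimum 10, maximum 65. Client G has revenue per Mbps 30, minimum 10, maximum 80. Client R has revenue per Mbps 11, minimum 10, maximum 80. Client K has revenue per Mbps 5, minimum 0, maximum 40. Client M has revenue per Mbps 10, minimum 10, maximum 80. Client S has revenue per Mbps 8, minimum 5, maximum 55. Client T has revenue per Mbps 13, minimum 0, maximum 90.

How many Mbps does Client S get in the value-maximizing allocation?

Meeting every minimum uses 5+10+10+10+0+10+5+0 = 50 Mbps, leaving 445.
Rank by revenue per Mbps: Client G 30 > Client X 20 > Client B 14 > Client T 13 > Client R 11 > Client M 10 > Client S 8 > Client K 5.
Give Client G 70 more to hit its cap of 80 — 375 left.
Client X takes 65 more to reach its cap of 70 — 310 left.
Client B takes 55 more to reach its cap of 65 — 255 left.
Client T: +90 to 90 (cap) — 165 left.
Client R: +70 to 80 (cap) — 95 left.
Give Client M 70 more to hit its cap of 80 — 25 left.
Only 25 left; Client S takes them to reach 30.

30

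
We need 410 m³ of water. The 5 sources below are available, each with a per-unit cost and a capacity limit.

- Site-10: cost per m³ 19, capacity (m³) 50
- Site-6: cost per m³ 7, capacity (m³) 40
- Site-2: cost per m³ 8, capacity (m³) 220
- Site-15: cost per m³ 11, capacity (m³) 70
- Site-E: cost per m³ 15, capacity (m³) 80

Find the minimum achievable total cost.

Fill from the cheapest source first.
Take 40 from Site-6 at 7 → need 370 more.
Site-2 at 8: take all 220 m³ → 150 still needed.
Site-15 (11): use full 70 → 80 m³ to go.
Site-E (15): use full 80 → 0 m³ to go.
Site-10: unused.
Cost = 40×7 + 220×8 + 70×11 + 80×15 = 4010.

4010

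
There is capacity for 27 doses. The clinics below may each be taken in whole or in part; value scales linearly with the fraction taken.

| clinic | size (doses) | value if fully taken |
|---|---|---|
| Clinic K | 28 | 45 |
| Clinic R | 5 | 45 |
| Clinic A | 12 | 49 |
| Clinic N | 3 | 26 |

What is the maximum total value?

Rank by value-to-size ratio: Clinic R 45/5≈9, Clinic N 26/3≈8.67, Clinic A 49/12≈4.08, Clinic K 45/28≈1.61.
All 5 doses of Clinic R fit (value 45) → 22 remain.
All 3 doses of Clinic N fit (value 26) → 19 remain.
Take all of Clinic A (12 doses, value 49) → 7 doses left.
Fill the last 7 doses with part of Clinic K: 7/28 of it earns 11.25.
Total value = 131.25.

131.25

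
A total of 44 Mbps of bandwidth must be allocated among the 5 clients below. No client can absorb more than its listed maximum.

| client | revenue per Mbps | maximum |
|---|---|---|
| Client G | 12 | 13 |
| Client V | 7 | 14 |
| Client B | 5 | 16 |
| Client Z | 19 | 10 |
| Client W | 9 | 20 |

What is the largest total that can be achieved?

533

Rank by revenue per Mbps: Client Z 19 > Client G 12 > Client W 9 > Client V 7 > Client B 5.
Give Client Z 10 to hit its cap of 10 → 34 left.
Client G: +13 to 13 (cap) → 21 left.
Client W: +20 to 20 (cap) → 1 left.
Only 1 left; Client V takes them to reach 1.
Total = 12×13 + 7×1 + 19×10 + 9×20 = 533.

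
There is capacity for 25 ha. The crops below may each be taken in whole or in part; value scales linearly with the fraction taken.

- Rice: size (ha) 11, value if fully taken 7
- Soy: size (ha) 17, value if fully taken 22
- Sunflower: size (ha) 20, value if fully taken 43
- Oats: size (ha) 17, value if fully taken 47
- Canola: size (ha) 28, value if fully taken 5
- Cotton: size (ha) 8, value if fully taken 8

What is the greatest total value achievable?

Sort by value density: Oats 47/17≈2.76, Sunflower 43/20≈2.15, Soy 22/17≈1.29, Cotton 8/8≈1, Rice 7/11≈0.636, Canola 5/28≈0.179.
All 17 ha of Oats fit (value 47) → 8 remain.
Fill the last 8 ha with part of Sunflower: 8/20 of it earns 17.2.
Total value = 64.2.

64.2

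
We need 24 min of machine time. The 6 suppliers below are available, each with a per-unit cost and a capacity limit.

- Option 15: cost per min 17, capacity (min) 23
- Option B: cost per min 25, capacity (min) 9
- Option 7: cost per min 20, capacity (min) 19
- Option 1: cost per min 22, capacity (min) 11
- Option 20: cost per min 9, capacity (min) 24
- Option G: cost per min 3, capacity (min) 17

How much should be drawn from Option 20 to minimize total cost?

7

Fill from the cheapest supplier first.
Take 17 from Option G at 3 ; need 7 more.
Take 7 from Option 20 at 9 to finish.
Option 15, Option 7, Option 1, Option B: unused.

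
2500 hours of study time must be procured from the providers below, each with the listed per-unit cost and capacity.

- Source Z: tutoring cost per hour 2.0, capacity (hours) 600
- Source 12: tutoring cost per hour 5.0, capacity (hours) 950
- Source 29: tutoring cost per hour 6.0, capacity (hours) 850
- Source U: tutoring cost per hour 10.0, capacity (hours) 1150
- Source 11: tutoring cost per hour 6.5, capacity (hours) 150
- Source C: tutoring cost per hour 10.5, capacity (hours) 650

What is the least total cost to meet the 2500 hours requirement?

11700

Cheapest first:
Source Z (2.0): use full 600 — 1900 hours to go.
Take 950 from Source 12 at 5.0 — need 950 more.
Source 29 (6.0): use full 850 — 100 hours to go.
Source 11 at 6.5: take 100 of its 150 — requirement met.
Source U, Source C: unused.
Cost = 600×2.0 + 950×5.0 + 850×6.0 + 100×6.5 = 11700.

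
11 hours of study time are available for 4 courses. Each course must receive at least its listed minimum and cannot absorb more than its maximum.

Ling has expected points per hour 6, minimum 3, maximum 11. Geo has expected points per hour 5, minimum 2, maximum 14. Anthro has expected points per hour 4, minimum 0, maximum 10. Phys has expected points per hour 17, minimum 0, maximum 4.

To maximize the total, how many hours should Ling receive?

5

Meeting every minimum uses 3+2+0+0 = 5 hours, leaving 6.
Rank by expected points per hour: Phys 17 > Ling 6 > Geo 5 > Anthro 4.
Phys takes 4 more to reach its cap of 4 ; 2 left.
Only 2 left; Ling takes them to reach 5.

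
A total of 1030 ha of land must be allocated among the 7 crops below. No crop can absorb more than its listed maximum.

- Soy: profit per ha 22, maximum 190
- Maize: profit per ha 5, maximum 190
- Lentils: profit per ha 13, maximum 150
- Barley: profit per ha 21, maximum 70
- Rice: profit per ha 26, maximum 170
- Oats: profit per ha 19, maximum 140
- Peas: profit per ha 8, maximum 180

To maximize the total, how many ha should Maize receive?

130

Rank by profit per ha: Rice 26 > Soy 22 > Barley 21 > Oats 19 > Lentils 13 > Peas 8 > Maize 5.
Rice takes 170 to reach its cap of 170 → 860 left.
Soy: +190 to 190 (cap) → 670 left.
Barley: +70 to 70 (cap) → 600 left.
Oats takes 140 to reach its cap of 140 → 460 left.
Lentils: +150 to 150 (cap) → 310 left.
Peas: +180 to 180 (cap) → 130 left.
Maize has room for 190 but only 130 remain, so it gets 130.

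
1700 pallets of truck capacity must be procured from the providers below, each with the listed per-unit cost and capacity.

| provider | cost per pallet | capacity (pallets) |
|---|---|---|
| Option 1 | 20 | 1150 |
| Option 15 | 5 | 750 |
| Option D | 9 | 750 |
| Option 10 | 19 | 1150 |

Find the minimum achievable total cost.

Fill from the cheapest provider first.
Take 750 from Option 15 at 5 ; need 950 more.
Option D (9): use full 750 ; 200 pallets to go.
Take 200 from Option 10 at 19 to finish.
Option 1: unused.
Cost = 750×5 + 750×9 + 200×19 = 14300.

14300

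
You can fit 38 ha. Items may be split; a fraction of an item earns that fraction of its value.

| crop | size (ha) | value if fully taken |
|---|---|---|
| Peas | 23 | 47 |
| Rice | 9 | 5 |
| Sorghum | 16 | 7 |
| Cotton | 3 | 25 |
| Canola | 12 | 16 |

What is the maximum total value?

Rank by value-to-size ratio: Cotton 25/3≈8.33, Peas 47/23≈2.04, Canola 16/12≈1.33, Rice 5/9≈0.556, Sorghum 7/16≈0.438.
Take all of Cotton (3 ha, value 25) — 35 ha left.
Peas: take in full, 23 ha for value 47 — 12 left.
Canola: take in full, 12 ha for value 16 — 0 left.
Total value = 88.

88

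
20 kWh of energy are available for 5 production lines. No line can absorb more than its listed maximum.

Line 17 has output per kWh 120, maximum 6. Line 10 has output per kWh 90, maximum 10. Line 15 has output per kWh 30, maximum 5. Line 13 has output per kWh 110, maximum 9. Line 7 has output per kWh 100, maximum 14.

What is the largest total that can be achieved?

Rank by output per kWh: Line 17 120 > Line 13 110 > Line 7 100 > Line 10 90 > Line 15 30.
Line 17 takes 6 to reach its cap of 6 ; 14 left.
Line 13: +9 to 9 (cap) ; 5 left.
Line 7: +5 (room for 14) → 5. Pool exhausted.
Total = 120×6 + 110×9 + 100×5 = 2210.

2210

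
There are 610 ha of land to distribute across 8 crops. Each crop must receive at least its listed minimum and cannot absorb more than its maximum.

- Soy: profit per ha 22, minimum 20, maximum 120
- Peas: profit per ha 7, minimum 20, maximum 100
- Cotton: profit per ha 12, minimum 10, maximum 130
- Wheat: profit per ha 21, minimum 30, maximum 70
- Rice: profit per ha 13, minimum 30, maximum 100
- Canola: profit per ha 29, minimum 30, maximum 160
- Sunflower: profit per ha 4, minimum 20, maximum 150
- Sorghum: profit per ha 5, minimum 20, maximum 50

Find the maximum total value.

Meeting every minimum uses 20+20+10+30+30+30+20+20 = 180 ha, leaving 430.
Highest profit per ha first: Canola 29 > Soy 22 > Wheat 21 > Rice 13 > Cotton 12 > Peas 7 > Sorghum 5 > Sunflower 4.
Canola takes 130 more to reach its cap of 160 → 300 left.
Give Soy 100 more to hit its cap of 120 → 200 left.
Give Wheat 40 more to hit its cap of 70 → 160 left.
Rice takes 70 more to reach its cap of 100 → 90 left.
Cotton has room for 120 more but only 90 remain, so it gets 100.
Total = 22×120 + 7×20 + 12×100 + 21×70 + 13×100 + 29×160 + 4×20 + 5×20 = 11570.

11570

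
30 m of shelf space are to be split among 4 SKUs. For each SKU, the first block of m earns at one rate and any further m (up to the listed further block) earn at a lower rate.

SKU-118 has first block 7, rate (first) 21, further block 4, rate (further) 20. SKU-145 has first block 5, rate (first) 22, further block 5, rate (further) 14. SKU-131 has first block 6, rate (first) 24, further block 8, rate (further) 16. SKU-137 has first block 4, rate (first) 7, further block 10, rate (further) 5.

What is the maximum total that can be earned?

Treat each block as its own option and order by rate: SKU-131/tier1 24 > SKU-145/tier1 22 > SKU-118/tier1 21 > SKU-118/tier2 20 > SKU-131/tier2 16 > SKU-145/tier2 14 > SKU-137/tier1 7 > SKU-137/tier2 5.
Fill SKU-131 tier1 block (6 at 24) ; 24 left.
SKU-145/tier1 (22): +5 ; 19 left.
Fill SKU-118 tier1 block (7 at 21) ; 12 left.
SKU-118 tier2 at 20: fill all 4 ; 8 left.
Fill SKU-131 tier2 block (8 at 16) ; 0 left.
Total = 24×6 + 22×5 + 21×7 + 20×4 + 16×8 = 609.

609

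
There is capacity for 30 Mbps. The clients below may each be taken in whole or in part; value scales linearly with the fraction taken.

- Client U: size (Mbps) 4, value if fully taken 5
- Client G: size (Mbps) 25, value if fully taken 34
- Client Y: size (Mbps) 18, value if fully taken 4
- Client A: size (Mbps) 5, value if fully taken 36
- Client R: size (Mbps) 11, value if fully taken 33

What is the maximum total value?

88.04

Rank by value-to-size ratio: Client A 36/5≈7.2, Client R 33/11≈3, Client G 34/25≈1.36, Client U 5/4≈1.25, Client Y 4/18≈0.222.
All 5 Mbps of Client A fit (value 36) → 25 remain.
Take all of Client R (11 Mbps, value 33) → 14 Mbps left.
Only 14 Mbps remain; take 14/25 of Client G for value 34×14/25 = 19.04.
Total value = 88.04.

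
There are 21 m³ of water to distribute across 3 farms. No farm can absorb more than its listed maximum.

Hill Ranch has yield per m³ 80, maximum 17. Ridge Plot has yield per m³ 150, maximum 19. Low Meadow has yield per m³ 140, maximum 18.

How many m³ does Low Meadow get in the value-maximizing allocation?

2

Highest yield per m³ first: Ridge Plot 150 > Low Meadow 140 > Hill Ranch 80.
Ridge Plot takes 19 to reach its cap of 19 — 2 left.
Low Meadow: +2 (room for 18) → 2. Pool exhausted.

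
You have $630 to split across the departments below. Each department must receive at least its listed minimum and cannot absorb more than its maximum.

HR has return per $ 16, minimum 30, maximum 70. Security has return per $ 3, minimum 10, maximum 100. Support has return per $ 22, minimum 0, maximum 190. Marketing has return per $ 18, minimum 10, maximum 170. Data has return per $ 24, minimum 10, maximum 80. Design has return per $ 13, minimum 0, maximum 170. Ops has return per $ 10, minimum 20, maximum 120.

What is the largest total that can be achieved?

11680

Meeting every minimum uses 30+10+0+10+10+0+20 = 80 $, leaving 550.
Order the departments by return per $: Data 24 > Support 22 > Marketing 18 > HR 16 > Design 13 > Ops 10 > Security 3.
Data takes 70 more to reach its cap of 80 — 480 left.
Give Support 190 more to hit its cap of 190 — 290 left.
Marketing takes 160 more to reach its cap of 170 — 130 left.
Give HR 40 more to hit its cap of 70 — 90 left.
Design has room for 170 more but only 90 remain, so it gets 90.
Total = 16×70 + 3×10 + 22×190 + 18×170 + 24×80 + 13×90 + 10×20 = 11680.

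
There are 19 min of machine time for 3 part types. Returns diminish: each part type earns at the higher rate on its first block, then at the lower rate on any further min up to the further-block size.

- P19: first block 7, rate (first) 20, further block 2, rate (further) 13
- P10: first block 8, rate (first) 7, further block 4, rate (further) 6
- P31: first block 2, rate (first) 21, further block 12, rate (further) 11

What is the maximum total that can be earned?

296

Order all 6 blocks by rate: P31/tier1 21 > P19/tier1 20 > P19/tier2 13 > P31/tier2 11 > P10/tier1 7 > P10/tier2 6.
P31 tier1 at 21: fill all 2 ; 17 left.
Fill P19 tier1 block (7 at 20) ; 10 left.
Fill P19 tier2 block (2 at 13) ; 8 left.
P31 tier2 at 11: only 8 left, fill 8.
Total = 21×2 + 20×7 + 13×2 + 11×8 = 296.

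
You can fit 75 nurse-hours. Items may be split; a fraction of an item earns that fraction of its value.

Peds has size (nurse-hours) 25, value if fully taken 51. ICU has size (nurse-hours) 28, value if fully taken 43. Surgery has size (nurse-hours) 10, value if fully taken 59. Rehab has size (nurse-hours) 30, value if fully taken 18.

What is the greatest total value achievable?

Rank by value-to-size ratio: Surgery 59/10≈5.9, Peds 51/25≈2.04, ICU 43/28≈1.54, Rehab 18/30≈0.6.
All 10 nurse-hours of Surgery fit (value 59) → 65 remain.
Peds: take in full, 25 nurse-hours for value 51 → 40 left.
ICU: take in full, 28 nurse-hours for value 43 → 12 left.
Fill the last 12 nurse-hours with part of Rehab: 12/30 of it earns 7.2.
Total value = 160.2.

160.2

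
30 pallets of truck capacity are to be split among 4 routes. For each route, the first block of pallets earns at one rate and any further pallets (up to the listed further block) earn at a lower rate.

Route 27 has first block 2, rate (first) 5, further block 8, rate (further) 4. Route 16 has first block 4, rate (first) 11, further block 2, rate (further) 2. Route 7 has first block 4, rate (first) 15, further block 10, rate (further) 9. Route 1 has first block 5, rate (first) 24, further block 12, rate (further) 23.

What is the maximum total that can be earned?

Treat each block as its own option and order by rate: Route 1/T1 24 > Route 1/T2 23 > Route 7/T1 15 > Route 16/T1 11 > Route 7/T2 9 > Route 27/T1 5 > Route 27/T2 4 > Route 16/T2 2.
Fill Route 1 T1 block (5 at 24) ; 25 left.
Route 1 T2 at 23: fill all 12 ; 13 left.
Route 7/T1 (15): +4 ; 9 left.
Route 16/T1 (11): +4 ; 5 left.
5 remain; put them into Route 7 T2 at 9.
Total = 24×5 + 23×12 + 15×4 + 11×4 + 9×5 = 545.

545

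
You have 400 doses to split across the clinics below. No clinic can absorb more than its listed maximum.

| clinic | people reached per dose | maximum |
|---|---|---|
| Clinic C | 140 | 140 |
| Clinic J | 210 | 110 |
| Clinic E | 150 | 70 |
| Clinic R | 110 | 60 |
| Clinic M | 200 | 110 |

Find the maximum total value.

Highest people reached per dose first: Clinic J 210 > Clinic M 200 > Clinic E 150 > Clinic C 140 > Clinic R 110.
Clinic J takes 110 to reach its cap of 110 → 290 left.
Give Clinic M 110 to hit its cap of 110 → 180 left.
Give Clinic E 70 to hit its cap of 70 → 110 left.
Clinic C has room for 140 but only 110 remain, so it gets 110.
Total = 140×110 + 210×110 + 150×70 + 200×110 = 71000.

71000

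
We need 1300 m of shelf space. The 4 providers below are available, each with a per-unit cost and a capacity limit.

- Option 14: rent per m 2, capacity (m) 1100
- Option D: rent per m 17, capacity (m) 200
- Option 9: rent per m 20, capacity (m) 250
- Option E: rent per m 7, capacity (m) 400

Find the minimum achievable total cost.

3600

Fill from the cheapest provider first.
Option 14 (2): use full 1100 ; 200 m to go.
Option E at 7: take 200 of its 400 ; requirement met.
Option D, Option 9: unused.
Cost = 1100×2 + 200×7 = 3600.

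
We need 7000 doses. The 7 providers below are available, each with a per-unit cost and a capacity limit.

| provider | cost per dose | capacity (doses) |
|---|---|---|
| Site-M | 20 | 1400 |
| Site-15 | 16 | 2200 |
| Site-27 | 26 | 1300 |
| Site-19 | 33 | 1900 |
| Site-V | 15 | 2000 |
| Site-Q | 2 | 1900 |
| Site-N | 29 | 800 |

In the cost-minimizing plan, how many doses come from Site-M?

900

Fill from the cheapest provider first.
Take 1900 from Site-Q at 2 → need 5100 more.
Take 2000 from Site-V at 15 → need 3100 more.
Site-15 (16): use full 2200 → 900 doses to go.
Site-M at 20: take 900 of its 1400 → requirement met.
Site-27, Site-N, Site-19: unused.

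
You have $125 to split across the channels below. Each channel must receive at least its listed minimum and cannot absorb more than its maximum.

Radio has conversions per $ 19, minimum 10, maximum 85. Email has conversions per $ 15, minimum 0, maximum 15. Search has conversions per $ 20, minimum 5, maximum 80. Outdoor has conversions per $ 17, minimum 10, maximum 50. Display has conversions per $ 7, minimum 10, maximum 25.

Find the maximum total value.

2315

Meeting every minimum uses 10+0+5+10+10 = 35 $, leaving 90.
Rank by conversions per $: Search 20 > Radio 19 > Outdoor 17 > Email 15 > Display 7.
Give Search 75 more to hit its cap of 80 → 15 left.
Radio has room for 75 more but only 15 remain, so it gets 25.
Total = 19×25 + 20×80 + 17×10 + 7×10 = 2315.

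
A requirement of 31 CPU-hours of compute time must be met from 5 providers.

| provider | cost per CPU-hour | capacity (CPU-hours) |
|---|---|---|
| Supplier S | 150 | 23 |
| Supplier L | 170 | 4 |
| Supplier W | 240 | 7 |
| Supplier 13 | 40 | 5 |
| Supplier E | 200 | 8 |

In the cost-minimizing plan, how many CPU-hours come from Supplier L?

Cheapest first:
Supplier 13 at 40: take all 5 CPU-hours ; 26 still needed.
Take 23 from Supplier S at 150 ; need 3 more.
Supplier L at 170: take 3 of its 4 ; requirement met.
Supplier E, Supplier W: unused.

3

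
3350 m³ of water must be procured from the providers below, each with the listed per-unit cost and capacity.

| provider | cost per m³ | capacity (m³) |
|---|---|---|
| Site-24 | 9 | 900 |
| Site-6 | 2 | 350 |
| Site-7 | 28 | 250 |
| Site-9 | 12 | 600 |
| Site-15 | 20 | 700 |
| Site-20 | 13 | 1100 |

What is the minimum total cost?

38300

Use providers in increasing cost order.
Site-6 at 2: take all 350 m³ → 3000 still needed.
Site-24 (9): use full 900 → 2100 m³ to go.
Take 600 from Site-9 at 12 → need 1500 more.
Take 1100 from Site-20 at 13 → need 400 more.
Site-15 at 20: take 400 of its 700 → requirement met.
Site-7: unused.
Cost = 350×2 + 900×9 + 600×12 + 1100×13 + 400×20 = 38300.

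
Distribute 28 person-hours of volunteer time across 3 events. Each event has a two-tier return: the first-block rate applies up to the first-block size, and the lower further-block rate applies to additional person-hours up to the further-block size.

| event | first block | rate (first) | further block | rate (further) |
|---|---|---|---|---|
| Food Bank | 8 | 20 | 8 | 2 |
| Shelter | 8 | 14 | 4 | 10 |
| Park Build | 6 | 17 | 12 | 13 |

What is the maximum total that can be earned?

452

Treat each block as its own option and order by rate: Food Bank/T1 20 > Park Build/T1 17 > Shelter/T1 14 > Park Build/T2 13 > Shelter/T2 10 > Food Bank/T2 2.
Food Bank T1 at 20: fill all 8 — 20 left.
Fill Park Build T1 block (6 at 17) — 14 left.
Fill Shelter T1 block (8 at 14) — 6 left.
Park Build/T2: +6 of 12 at 13; pool empty.
Total = 20×8 + 17×6 + 14×8 + 13×6 = 452.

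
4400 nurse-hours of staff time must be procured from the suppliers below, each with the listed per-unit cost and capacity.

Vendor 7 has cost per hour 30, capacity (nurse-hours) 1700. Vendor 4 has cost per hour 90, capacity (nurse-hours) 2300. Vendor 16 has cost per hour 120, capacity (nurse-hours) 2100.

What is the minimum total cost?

306000

Fill from the cheapest supplier first.
Vendor 7 (30): use full 1700 → 2700 nurse-hours to go.
Vendor 4 (90): use full 2300 → 400 nurse-hours to go.
Vendor 16 at 120: take 400 of its 2100 → requirement met.
Cost = 1700×30 + 2300×90 + 400×120 = 306000.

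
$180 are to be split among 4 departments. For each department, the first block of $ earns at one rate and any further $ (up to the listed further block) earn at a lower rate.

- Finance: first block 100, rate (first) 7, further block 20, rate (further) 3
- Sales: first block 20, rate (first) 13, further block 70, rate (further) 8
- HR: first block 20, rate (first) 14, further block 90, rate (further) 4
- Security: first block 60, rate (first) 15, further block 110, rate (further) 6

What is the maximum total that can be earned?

Treat each block as its own option and order by rate: Security/first 15 > HR/first 14 > Sales/first 13 > Sales/second 8 > Finance/first 7 > Security/second 6 > HR/second 4 > Finance/second 3.
Fill Security first block (60 at 15) → 120 left.
Fill HR first block (20 at 14) → 100 left.
Fill Sales first block (20 at 13) → 80 left.
Sales/second (8): +70 → 10 left.
Finance/first: +10 of 100 at 7; pool empty.
Total = 15×60 + 14×20 + 13×20 + 8×70 + 7×10 = 2070.

2070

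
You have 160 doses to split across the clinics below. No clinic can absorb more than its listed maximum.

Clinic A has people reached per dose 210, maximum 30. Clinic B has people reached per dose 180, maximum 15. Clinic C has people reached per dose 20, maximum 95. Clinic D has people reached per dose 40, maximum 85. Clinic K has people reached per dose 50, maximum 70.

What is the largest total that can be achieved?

14300

Highest people reached per dose first: Clinic A 210 > Clinic B 180 > Clinic K 50 > Clinic D 40 > Clinic C 20.
Clinic A: +30 to 30 (cap) ; 130 left.
Clinic B: +15 to 15 (cap) ; 115 left.
Clinic K: +70 to 70 (cap) ; 45 left.
Clinic D: +45 (room for 85) → 45. Pool exhausted.
Total = 210×30 + 180×15 + 40×45 + 50×70 = 14300.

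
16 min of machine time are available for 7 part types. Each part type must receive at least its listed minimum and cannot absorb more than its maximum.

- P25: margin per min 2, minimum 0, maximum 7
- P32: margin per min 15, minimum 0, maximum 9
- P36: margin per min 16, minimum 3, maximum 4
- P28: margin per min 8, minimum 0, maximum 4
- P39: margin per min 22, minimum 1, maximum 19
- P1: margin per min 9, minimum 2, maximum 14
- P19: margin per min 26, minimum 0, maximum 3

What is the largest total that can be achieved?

320

Meeting every minimum uses 0+0+3+0+1+2+0 = 6 min, leaving 10.
Highest margin per min first: P19 26 > P39 22 > P36 16 > P32 15 > P1 9 > P28 8 > P25 2.
P19: +3 to 3 (cap) ; 7 left.
P39: +7 (room for 18) → 8. Pool exhausted.
Total = 16×3 + 22×8 + 9×2 + 26×3 = 320.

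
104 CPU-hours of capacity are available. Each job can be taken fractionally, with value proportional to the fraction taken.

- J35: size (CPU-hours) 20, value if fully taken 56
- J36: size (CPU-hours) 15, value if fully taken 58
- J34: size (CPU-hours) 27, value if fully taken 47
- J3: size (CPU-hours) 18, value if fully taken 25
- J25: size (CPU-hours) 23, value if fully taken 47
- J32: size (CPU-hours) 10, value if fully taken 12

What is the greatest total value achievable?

Sort by value density: J36 58/15≈3.87, J35 56/20≈2.8, J25 47/23≈2.04, J34 47/27≈1.74, J3 25/18≈1.39, J32 12/10≈1.2.
All 15 CPU-hours of J36 fit (value 58) — 89 remain.
All 20 CPU-hours of J35 fit (value 56) — 69 remain.
Take all of J25 (23 CPU-hours, value 47) — 46 CPU-hours left.
J34: take in full, 27 CPU-hours for value 47 — 19 left.
J3: take in full, 18 CPU-hours for value 25 — 1 left.
1 CPU-hours left: a 1/10 share of J32 gives 12×1/10 = 1.2.
Total value = 234.2.

234.2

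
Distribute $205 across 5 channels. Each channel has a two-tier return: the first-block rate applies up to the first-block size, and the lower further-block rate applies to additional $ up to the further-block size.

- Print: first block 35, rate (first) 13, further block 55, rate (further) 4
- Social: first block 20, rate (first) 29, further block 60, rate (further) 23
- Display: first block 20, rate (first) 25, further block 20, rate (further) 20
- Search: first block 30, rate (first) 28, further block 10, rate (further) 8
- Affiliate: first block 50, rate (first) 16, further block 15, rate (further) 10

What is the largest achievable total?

Treat each block as its own option and order by rate: Social/T1 29 > Search/T1 28 > Display/T1 25 > Social/T2 23 > Display/T2 20 > Affiliate/T1 16 > Print/T1 13 > Affiliate/T2 10 > Search/T2 8 > Print/T2 4.
Social/T1 (29): +20 ; 185 left.
Search/T1 (28): +30 ; 155 left.
Fill Display T1 block (20 at 25) ; 135 left.
Social T2 at 23: fill all 60 ; 75 left.
Fill Display T2 block (20 at 20) ; 55 left.
Affiliate/T1 (16): +50 ; 5 left.
Print/T1: +5 of 35 at 13; pool empty.
Total = 29×20 + 28×30 + 25×20 + 23×60 + 20×20 + 16×50 + 13×5 = 4565.

4565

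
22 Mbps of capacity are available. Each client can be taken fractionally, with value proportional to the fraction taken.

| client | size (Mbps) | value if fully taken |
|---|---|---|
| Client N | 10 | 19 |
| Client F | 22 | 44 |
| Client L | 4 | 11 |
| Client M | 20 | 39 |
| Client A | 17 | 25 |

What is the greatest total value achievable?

Rank by value-to-size ratio: Client L 11/4≈2.75, Client F 44/22≈2, Client M 39/20≈1.95, Client N 19/10≈1.9, Client A 25/17≈1.47.
Client L: take in full, 4 Mbps for value 11 — 18 left.
18 Mbps left: a 18/22 share of Client F gives 44×18/22 = 36.
Total value = 47.

47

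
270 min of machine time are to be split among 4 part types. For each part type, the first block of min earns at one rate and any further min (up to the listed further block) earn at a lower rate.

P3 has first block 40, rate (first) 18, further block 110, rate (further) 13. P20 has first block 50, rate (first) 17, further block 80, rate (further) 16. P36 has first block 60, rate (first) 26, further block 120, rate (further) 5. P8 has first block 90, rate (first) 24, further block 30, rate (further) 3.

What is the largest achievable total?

Order all 8 blocks by rate: P36/tier1 26 > P8/tier1 24 > P3/tier1 18 > P20/tier1 17 > P20/tier2 16 > P3/tier2 13 > P36/tier2 5 > P8/tier2 3.
P36/tier1 (26): +60 — 210 left.
Fill P8 tier1 block (90 at 24) — 120 left.
Fill P3 tier1 block (40 at 18) — 80 left.
P20 tier1 at 17: fill all 50 — 30 left.
P20 tier2 at 16: only 30 left, fill 30.
Total = 26×60 + 24×90 + 18×40 + 17×50 + 16×30 = 5770.

5770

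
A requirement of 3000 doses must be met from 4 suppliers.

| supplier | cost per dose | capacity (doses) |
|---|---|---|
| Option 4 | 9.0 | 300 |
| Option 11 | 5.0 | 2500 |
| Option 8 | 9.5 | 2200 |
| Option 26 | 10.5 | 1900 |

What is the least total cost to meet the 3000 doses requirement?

Cheapest first:
Take 2500 from Option 11 at 5.0 → need 500 more.
Take 300 from Option 4 at 9.0 → need 200 more.
Take 200 from Option 8 at 9.5 to finish.
Option 26: unused.
Cost = 2500×5.0 + 300×9.0 + 200×9.5 = 17100.

17100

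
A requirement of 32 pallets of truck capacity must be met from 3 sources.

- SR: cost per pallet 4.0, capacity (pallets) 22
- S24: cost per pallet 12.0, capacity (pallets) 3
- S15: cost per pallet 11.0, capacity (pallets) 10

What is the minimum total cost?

198

Cheapest first:
Take 22 from SR at 4.0 → need 10 more.
S15 (11.0): use full 10 → 0 pallets to go.
S24: unused.
Cost = 22×4.0 + 10×11.0 = 198.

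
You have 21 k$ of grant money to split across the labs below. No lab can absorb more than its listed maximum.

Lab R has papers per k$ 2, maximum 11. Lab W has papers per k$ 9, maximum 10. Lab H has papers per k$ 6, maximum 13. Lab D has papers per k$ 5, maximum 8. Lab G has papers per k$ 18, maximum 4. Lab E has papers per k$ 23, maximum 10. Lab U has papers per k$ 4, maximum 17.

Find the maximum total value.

Highest papers per k$ first: Lab E 23 > Lab G 18 > Lab W 9 > Lab H 6 > Lab D 5 > Lab U 4 > Lab R 2.
Give Lab E 10 to hit its cap of 10 → 11 left.
Lab G: +4 to 4 (cap) → 7 left.
Lab W has room for 10 but only 7 remain, so it gets 7.
Total = 9×7 + 18×4 + 23×10 = 365.

365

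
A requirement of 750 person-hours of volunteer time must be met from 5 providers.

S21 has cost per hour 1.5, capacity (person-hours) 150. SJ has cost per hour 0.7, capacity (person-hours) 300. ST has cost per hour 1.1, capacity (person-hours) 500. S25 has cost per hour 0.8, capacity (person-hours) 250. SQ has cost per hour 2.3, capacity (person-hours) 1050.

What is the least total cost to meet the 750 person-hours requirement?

630

Use providers in increasing cost order.
Take 300 from SJ at 0.7 ; need 450 more.
S25 (0.8): use full 250 ; 200 person-hours to go.
ST at 1.1: take 200 of its 500 ; requirement met.
S21, SQ: unused.
Cost = 300×0.7 + 250×0.8 + 200×1.1 = 630.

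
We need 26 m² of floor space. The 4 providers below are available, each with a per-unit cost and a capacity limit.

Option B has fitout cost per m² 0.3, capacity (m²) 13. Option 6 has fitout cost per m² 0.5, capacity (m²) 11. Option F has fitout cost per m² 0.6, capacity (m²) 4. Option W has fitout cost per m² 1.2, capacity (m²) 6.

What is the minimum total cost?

10.6

Cheapest first:
Option B at 0.3: take all 13 m² ; 13 still needed.
Option 6 at 0.5: take all 11 m² ; 2 still needed.
Option F at 0.6: take 2 of its 4 ; requirement met.
Option W: unused.
Cost = 13×0.3 + 11×0.5 + 2×0.6 = 10.6.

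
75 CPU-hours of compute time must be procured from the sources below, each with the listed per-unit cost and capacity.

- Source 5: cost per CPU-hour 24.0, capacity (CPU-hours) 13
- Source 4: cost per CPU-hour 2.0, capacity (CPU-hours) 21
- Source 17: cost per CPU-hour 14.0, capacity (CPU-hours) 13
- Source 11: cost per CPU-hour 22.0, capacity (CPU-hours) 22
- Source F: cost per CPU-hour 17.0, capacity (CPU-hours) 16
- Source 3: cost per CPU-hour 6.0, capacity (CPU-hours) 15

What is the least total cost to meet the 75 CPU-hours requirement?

Fill from the cheapest source first.
Source 4 at 2.0: take all 21 CPU-hours ; 54 still needed.
Source 3 (6.0): use full 15 ; 39 CPU-hours to go.
Source 17 at 14.0: take all 13 CPU-hours ; 26 still needed.
Source F at 17.0: take all 16 CPU-hours ; 10 still needed.
Source 11 (22.0): take the remaining 10 ; done.
Source 5: unused.
Cost = 21×2.0 + 15×6.0 + 13×14.0 + 16×17.0 + 10×22.0 = 806.

806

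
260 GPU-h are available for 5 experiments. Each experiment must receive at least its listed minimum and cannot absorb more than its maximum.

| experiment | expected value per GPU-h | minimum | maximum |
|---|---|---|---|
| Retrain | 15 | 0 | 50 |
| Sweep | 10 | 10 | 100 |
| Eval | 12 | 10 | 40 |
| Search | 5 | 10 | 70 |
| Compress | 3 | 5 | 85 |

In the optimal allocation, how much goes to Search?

65

Meeting every minimum uses 0+10+10+10+5 = 35 GPU-h, leaving 225.
Rank by expected value per GPU-h: Retrain 15 > Eval 12 > Sweep 10 > Search 5 > Compress 3.
Retrain takes 50 more to reach its cap of 50 — 175 left.
Eval takes 30 more to reach its cap of 40 — 145 left.
Sweep: +90 to 100 (cap) — 55 left.
Search: +55 (room for 60) → 65. Pool exhausted.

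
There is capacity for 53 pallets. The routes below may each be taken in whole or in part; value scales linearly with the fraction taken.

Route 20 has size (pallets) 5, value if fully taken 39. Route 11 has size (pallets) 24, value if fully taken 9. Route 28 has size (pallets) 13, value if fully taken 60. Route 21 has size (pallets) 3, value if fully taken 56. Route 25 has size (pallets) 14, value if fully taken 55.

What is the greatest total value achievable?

Rank by value-to-size ratio: Route 21 56/3≈18.7, Route 20 39/5≈7.8, Route 28 60/13≈4.62, Route 25 55/14≈3.93, Route 11 9/24≈0.375.
All 3 pallets of Route 21 fit (value 56) → 50 remain.
Take all of Route 20 (5 pallets, value 39) → 45 pallets left.
Take all of Route 28 (13 pallets, value 60) → 32 pallets left.
All 14 pallets of Route 25 fit (value 55) → 18 remain.
Fill the last 18 pallets with part of Route 11: 18/24 of it earns 6.75.
Total value = 216.75.

216.75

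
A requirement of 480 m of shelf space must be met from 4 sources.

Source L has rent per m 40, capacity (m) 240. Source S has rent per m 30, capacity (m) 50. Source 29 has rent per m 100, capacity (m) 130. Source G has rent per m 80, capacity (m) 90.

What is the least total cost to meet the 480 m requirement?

Cheapest first:
Take 50 from Source S at 30 → need 430 more.
Source L at 40: take all 240 m → 190 still needed.
Source G (80): use full 90 → 100 m to go.
Take 100 from Source 29 at 100 to finish.
Cost = 50×30 + 240×40 + 90×80 + 100×100 = 28300.

28300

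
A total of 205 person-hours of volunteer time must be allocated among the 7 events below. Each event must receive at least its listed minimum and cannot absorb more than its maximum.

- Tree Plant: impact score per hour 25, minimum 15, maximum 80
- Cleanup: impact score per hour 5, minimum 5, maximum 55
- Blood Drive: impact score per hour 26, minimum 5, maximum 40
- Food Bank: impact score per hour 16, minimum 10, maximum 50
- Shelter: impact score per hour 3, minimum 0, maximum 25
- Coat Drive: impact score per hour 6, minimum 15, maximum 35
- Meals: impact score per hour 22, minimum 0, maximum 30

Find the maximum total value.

Meeting every minimum uses 15+5+5+10+0+15+0 = 50 person-hours, leaving 155.
Highest impact score per hour first: Blood Drive 26 > Tree Plant 25 > Meals 22 > Food Bank 16 > Coat Drive 6 > Cleanup 5 > Shelter 3.
Blood Drive: +35 to 40 (cap) ; 120 left.
Give Tree Plant 65 more to hit its cap of 80 ; 55 left.
Give Meals 30 more to hit its cap of 30 ; 25 left.
Food Bank has room for 40 more but only 25 remain, so it gets 35.
Total = 25×80 + 5×5 + 26×40 + 16×35 + 6×15 + 22×30 = 4375.

4375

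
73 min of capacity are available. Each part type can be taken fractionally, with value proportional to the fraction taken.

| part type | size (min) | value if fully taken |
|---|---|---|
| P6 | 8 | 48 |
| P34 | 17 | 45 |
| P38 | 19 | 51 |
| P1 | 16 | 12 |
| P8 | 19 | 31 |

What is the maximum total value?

Rank by value-to-size ratio: P6 48/8≈6, P38 51/19≈2.68, P34 45/17≈2.65, P8 31/19≈1.63, P1 12/16≈0.75.
P6: take in full, 8 min for value 48 ; 65 left.
P38: take in full, 19 min for value 51 ; 46 left.
Take all of P34 (17 min, value 45) ; 29 min left.
P8: take in full, 19 min for value 31 ; 10 left.
Fill the last 10 min with part of P1: 10/16 of it earns 7.5.
Total value = 182.5.

182.5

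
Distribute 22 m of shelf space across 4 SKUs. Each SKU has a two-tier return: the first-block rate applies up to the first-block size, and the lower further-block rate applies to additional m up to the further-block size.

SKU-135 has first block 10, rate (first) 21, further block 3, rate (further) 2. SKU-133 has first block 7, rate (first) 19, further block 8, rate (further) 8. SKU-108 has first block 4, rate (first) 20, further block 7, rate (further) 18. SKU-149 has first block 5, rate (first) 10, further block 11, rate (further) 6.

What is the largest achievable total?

Treat each block as its own option and order by rate: SKU-135/T1 21 > SKU-108/T1 20 > SKU-133/T1 19 > SKU-108/T2 18 > SKU-149/T1 10 > SKU-133/T2 8 > SKU-149/T2 6 > SKU-135/T2 2.
Fill SKU-135 T1 block (10 at 21) → 12 left.
SKU-108 T1 at 20: fill all 4 → 8 left.
SKU-133 T1 at 19: fill all 7 → 1 left.
SKU-108 T2 at 18: only 1 left, fill 1.
Total = 21×10 + 20×4 + 19×7 + 18×1 = 441.

441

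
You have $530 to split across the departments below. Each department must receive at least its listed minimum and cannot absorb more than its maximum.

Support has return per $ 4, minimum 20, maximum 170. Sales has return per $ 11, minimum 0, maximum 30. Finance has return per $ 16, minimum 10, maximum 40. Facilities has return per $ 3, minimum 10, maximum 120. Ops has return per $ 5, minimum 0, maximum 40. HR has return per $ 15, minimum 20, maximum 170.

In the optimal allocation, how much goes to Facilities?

80

Meeting every minimum uses 20+0+10+10+0+20 = 60 $, leaving 470.
Order the departments by return per $: Finance 16 > HR 15 > Sales 11 > Ops 5 > Support 4 > Facilities 3.
Finance takes 30 more to reach its cap of 40 — 440 left.
Give HR 150 more to hit its cap of 170 — 290 left.
Sales takes 30 more to reach its cap of 30 — 260 left.
Give Ops 40 more to hit its cap of 40 — 220 left.
Support takes 150 more to reach its cap of 170 — 70 left.
Facilities: +70 (room for 110) → 80. Pool exhausted.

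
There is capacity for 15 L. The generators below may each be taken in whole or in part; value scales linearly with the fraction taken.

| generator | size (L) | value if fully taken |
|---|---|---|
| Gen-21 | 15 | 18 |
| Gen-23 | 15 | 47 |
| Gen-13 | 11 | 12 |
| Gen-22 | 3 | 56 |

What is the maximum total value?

93.6

Best value per unit of size first: Gen-22 56/3≈18.7, Gen-23 47/15≈3.13, Gen-21 18/15≈1.2, Gen-13 12/11≈1.09.
All 3 L of Gen-22 fit (value 56) ; 12 remain.
Fill the last 12 L with part of Gen-23: 12/15 of it earns 37.6.
Total value = 93.6.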